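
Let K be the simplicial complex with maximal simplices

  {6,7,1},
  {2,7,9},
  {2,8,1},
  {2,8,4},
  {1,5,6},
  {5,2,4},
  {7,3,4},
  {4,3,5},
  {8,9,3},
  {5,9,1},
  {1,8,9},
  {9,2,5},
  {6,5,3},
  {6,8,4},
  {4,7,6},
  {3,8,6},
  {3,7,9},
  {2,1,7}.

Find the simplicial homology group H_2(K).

K has 9 vertices, 27 edges, 18 triangles.
rank ∂_2 = 18, rank ∂_3 = 0 ⇒ b_2 = 18 − 18 − 0 = 0. So H_2 ≅ 0.

H_2 = 0.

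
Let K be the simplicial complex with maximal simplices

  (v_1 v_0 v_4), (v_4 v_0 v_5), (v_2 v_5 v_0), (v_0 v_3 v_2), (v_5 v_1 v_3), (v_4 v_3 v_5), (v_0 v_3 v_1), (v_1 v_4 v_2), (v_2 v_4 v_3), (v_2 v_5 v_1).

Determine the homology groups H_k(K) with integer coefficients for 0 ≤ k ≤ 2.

We work with the vertex ordering v_0 < v_1 < v_2 < v_3 < v_4 < v_5. The simplices of K, each written with vertices in increasing order, are:

  0-simplices (6): [v_0], [v_1], [v_2], [v_3], [v_4], [v_5]
  1-simplices (15): (15 of them)
  2-simplices (10): [v_0,v_1,v_3], [v_0,v_1,v_4], [v_0,v_2,v_3], [v_0,v_2,v_5], [v_0,v_4,v_5], [v_1,v_2,v_4], [v_1,v_2,v_5], [v_1,v_3,v_5], [v_2,v_3,v_4], [v_3,v_4,v_5]

so the chain groups are C_0 ≅ Z^6, C_1 ≅ Z^15, C_2 ≅ Z^10.

∂_1: C_1 → C_0 maps an edge to its endpoints' difference, ∂[p,q] = q − p.
The resulting 6×15 matrix has rank 5, and its Smith normal form has invariant factors (1,1,1,1,1).

Boundary ∂_2: C_2 → C_1 sends each 2-simplex [p,q,r] to [q,r] − [p,r] + [p,q]. For instance
  ∂[v_1,v_3,v_5] = [v_3,v_5] − [v_1,v_5] + [v_1,v_3],
  ∂[v_0,v_2,v_3] = [v_2,v_3] − [v_0,v_3] + [v_0,v_2].
As a 15×10 matrix over Z this has rank 10, with invariant factors (1,1,1,1,1,1,1,1,1,2).

From H_k ≅ ker(∂_k) / im(∂_{k+1}) we obtain:

  H_0: rank C_0 − rank ∂_1 = 6 − 5 = 1, and the invariant factors of ∂_1 are all 1, so H_0 ≅ Z.
  H_1: rank ker ∂_1 − rank ∂_2 = (15 − 5) − 10 = 0, and ∂_2 has invariant factor 2 > 1, so H_1 ≅ Z_2.
  H_2: rank ker ∂_2 − rank ∂_3 = (10 − 10) − 0 = 0, and there is no ∂_3, so H_2 ≅ 0.

As a check, the Euler characteristic is 6 − 15 + 10 = 1, which agrees with 1 − 0 + 0 = 1.
(K is a triangulation of the real projective plane RP^2.)

H_0 = Z,  H_1 = Z_2,  H_2 = 0.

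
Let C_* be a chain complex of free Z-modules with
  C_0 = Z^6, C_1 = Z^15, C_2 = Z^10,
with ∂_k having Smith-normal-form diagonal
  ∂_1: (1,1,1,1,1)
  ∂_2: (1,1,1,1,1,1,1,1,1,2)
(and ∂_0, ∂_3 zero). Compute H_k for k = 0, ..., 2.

H_0: b_0 = 6 − 0 − 5 = 1; torsion from ∂_1 factors > 1: none. So H_0 = Z.
H_1: b_1 = 15 − 5 − 10 = 0; torsion from ∂_2 factors > 1: [2]. So H_1 = Z/2Z.
H_2: b_2 = 10 − 10 − 0 = 0; torsion from ∂_3 factors > 1: none. So H_2 = 0.

H_0 = Z,  H_1 = Z/2Z,  H_2 = 0.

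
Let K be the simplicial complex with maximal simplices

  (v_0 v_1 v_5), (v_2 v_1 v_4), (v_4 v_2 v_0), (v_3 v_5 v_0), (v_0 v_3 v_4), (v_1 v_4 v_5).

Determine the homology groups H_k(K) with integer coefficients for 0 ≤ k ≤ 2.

H_0 ≅ Z,  H_1 ≅ Z,  H_2 = 0.

Take the total order v_0 < v_1 < v_2 < v_3 < v_4 < v_5 on the vertex set. Then K (dimension 2) consists of the simplices:

  0-simplices (6): [v_0], [v_1], [v_2], [v_3], [v_4], [v_5]
  1-simplices (12): [v_0,v_1], [v_0,v_2], [v_0,v_3], [v_0,v_4], [v_0,v_5], [v_1,v_2], [v_1,v_4], [v_1,v_5], [v_2,v_4], [v_3,v_4], [v_3,v_5], [v_4,v_5]
  2-simplices (6): [v_0,v_1,v_5], [v_0,v_2,v_4], [v_0,v_3,v_4], [v_0,v_3,v_5], [v_1,v_2,v_4], [v_1,v_4,v_5]

so the chain groups are C_0 ≅ Z^6, C_1 ≅ Z^12, C_2 ≅ Z^6.

∂_1: C_1 → C_0 maps an edge to its endpoints' difference, ∂[p,q] = q − p. For instance
  ∂[v_0,v_4] = [v_4] − [v_0].
The 6×12 boundary matrix has rank 5 and Smith normal form diag(1,1,1,1,1).

The boundary map ∂_2: C_2 → C_1 maps a triangle to the signed sum of its edges. For instance
  ∂[v_0,v_1,v_5] = [v_1,v_5] − [v_0,v_5] + [v_0,v_1],
  ∂[v_1,v_4,v_5] = [v_4,v_5] − [v_1,v_5] + [v_1,v_4].
The 12×6 boundary matrix has rank 6 and Smith normal form diag(1,1,1,1,1,1).

From H_k ≅ ker(∂_k) / im(∂_{k+1}) we obtain:

  H_0: rank C_0 − rank ∂_1 = 6 − 5 = 1, and the invariant factors of ∂_1 are all 1, so H_0 ≅ Z.
  H_1: rank ker ∂_1 − rank ∂_2 = (12 − 5) − 6 = 1, and the invariant factors of ∂_2 are all 1, so H_1 ≅ Z.
  H_2: rank ker ∂_2 − rank ∂_3 = (6 − 6) − 0 = 0, and there is no ∂_3, so H_2 ≅ 0.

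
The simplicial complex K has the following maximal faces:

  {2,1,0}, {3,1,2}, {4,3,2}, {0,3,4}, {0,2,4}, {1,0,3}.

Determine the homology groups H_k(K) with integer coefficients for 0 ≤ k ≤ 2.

Order the vertices as 0 < 1 < 2 < 3 < 4. Listing each simplex with vertices in this order, K has dimension 2 with simplices:

  0-simplices (5): [0], [1], [2], [3], [4]
  1-simplices (9): [0,1], [0,2], [0,3], [0,4], [1,2], [1,3], [2,3], [2,4], [3,4]
  2-simplices (6): [0,1,2], [0,1,3], [0,2,4], [0,3,4], [1,2,3], [2,3,4]

giving chain groups C_0 ≅ Z^5, C_1 ≅ Z^9, C_2 ≅ Z^6.

The boundary map ∂_1: C_1 → C_0 is given by ∂[p,q] = [q] − [p]. For instance
  ∂[0,2] = [2] − [0].
The resulting 5×9 matrix has rank 4, and its Smith normal form has invariant factors (1,1,1,1).

∂_2: C_2 → C_1 sends each 2-simplex [p,q,r] to [q,r] − [p,r] + [p,q]. For instance
  ∂[0,1,2] = [1,2] − [0,2] + [0,1],
  ∂[0,1,3] = [1,3] − [0,3] + [0,1].
As a 9×6 matrix over Z this has rank 5, with invariant factors (1,1,1,1,1).

From H_k ≅ ker(∂_k) / im(∂_{k+1}) we obtain:

  H_0: rank C_0 − rank ∂_1 = 5 − 4 = 1, and the invariant factors of ∂_1 are all 1, so H_0 ≅ Z.
  H_1: rank ker ∂_1 − rank ∂_2 = (9 − 4) − 5 = 0, and the invariant factors of ∂_2 are all 1, so H_1 ≅ 0.
  H_2: rank ker ∂_2 − rank ∂_3 = (6 − 5) − 0 = 1, and there is no ∂_3, so H_2 ≅ Z.

As a check, the Euler characteristic is 5 − 9 + 6 = 2, which agrees with 1 − 0 + 1 = 2.

H_0 ≅ Z,  H_1 = 0,  H_2 ≅ Z.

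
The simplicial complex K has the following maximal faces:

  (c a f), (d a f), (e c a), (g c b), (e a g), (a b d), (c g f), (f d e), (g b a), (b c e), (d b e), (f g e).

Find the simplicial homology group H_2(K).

H_2 ≅ 0.

Order the vertices as a < b < c < d < e < f < g. Listing each simplex with vertices in this order, K has dimension 2 with simplices:

  0-simplices (7): a, b, c, d, e, f, g
  1-simplices (18): ab, ac, ad, ae, af, ag, bc, bd, be, bg, ce, cf, cg, de, df, ef, eg, fg
  2-simplices (12): abd, abg, ace, acf, adf, aeg, bce, bcg, bde, cfg, def, efg

Hence C_0 ≅ Z^7, C_1 ≅ Z^18, C_2 ≅ Z^12.

The boundary map ∂_1: C_1 → C_0 sends each edge [p,q] (with p < q) to q − p.
The 7×18 boundary matrix has rank 6 and Smith normal form diag(1,1,1,1,1,1).

The boundary map ∂_2: C_2 → C_1 acts by ∂[p,q,r] = [q,r] − [p,r] + [p,q]. For instance
  ∂ace = ce − ae + ac,
  ∂bcg = cg − bg + bc.
The resulting 18×12 matrix has rank 12, and its Smith normal form has invariant factors (1,1,1,1,1,1,1,1,1,1,1,2).

Computing H_k = (kernel of ∂_k) / (image of ∂_{k+1}):

  H_2: rank ker ∂_2 − rank ∂_3 = (12 − 12) − 0 = 0, and there is no ∂_3, so H_2 = 0.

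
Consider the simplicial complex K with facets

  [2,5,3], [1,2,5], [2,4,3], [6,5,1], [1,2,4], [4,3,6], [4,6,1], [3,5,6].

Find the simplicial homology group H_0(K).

Order the vertices as 1 < 2 < 3 < 4 < 5 < 6. Listing each simplex with vertices in this order, K has dimension 2 with simplices:

  0-simplices (6): [1], [2], [3], [4], [5], [6]
  1-simplices (12): [1,2], [1,4], [1,5], [1,6], [2,3], [2,4], [2,5], [3,4], [3,5], [3,6], [4,6], [5,6]
  2-simplices (8): [1,2,4], [1,2,5], [1,4,6], [1,5,6], [2,3,4], [2,3,5], [3,4,6], [3,5,6]

Hence C_0 ≅ Z^6, C_1 ≅ Z^12, C_2 ≅ Z^8.

The boundary map ∂_1: C_1 → C_0 is given by ∂[p,q] = [q] − [p].
This gives a 6×12 integer matrix of rank 5; reducing to Smith normal form yields diagonal entries (1,1,1,1,1).

Boundary ∂_2: C_2 → C_1 sends each 2-simplex [p,q,r] to [q,r] − [p,r] + [p,q]. For instance
  ∂[1,2,4] = [2,4] − [1,4] + [1,2],
  ∂[1,4,6] = [4,6] − [1,6] + [1,4].
The 12×8 boundary matrix has rank 7 and Smith normal form diag(1,1,1,1,1,1,1).

Reading off H_k = ker ∂_k / im ∂_{k+1}:

  H_0: rank C_0 − rank ∂_1 = 6 − 5 = 1, and the invariant factors of ∂_1 are all 1, so H_0 ≅ Z.

(K is a triangulation of the 2-sphere S^2.)

H_0 ≅ Z.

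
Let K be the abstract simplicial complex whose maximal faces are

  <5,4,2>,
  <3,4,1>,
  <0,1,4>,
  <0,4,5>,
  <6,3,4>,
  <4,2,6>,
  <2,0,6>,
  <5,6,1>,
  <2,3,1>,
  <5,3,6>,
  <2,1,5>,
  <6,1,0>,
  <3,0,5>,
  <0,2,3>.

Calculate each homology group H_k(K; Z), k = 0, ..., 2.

H_0 ≅ Z,  H_1 ≅ Z^2,  H_2 ≅ Z.

We work with the vertex ordering 0 < 1 < 2 < 3 < 4 < 5 < 6. The simplices of K, each written with vertices in increasing order, are:

  0-simplices (7): [0], [1], [2], [3], [4], [5], [6]
  1-simplices (21): [0,1], [0,2], [0,3], [0,4], [0,5], [0,6], [1,2], [1,3], [1,4], [1,5], [1,6], [2,3], [2,4], [2,5], [2,6], [3,4], [3,5], [3,6], [4,5], [4,6], [5,6]
  2-simplices (14): [0,1,4], [0,1,6], [0,2,3], [0,2,6], [0,3,5], [0,4,5], [1,2,3], [1,2,5], [1,3,4], [1,5,6], [2,4,5], [2,4,6], [3,4,6], [3,5,6]

Hence C_0 ≅ Z^7, C_1 ≅ Z^21, C_2 ≅ Z^14.

Boundary ∂_1: C_1 → C_0 is given by ∂[p,q] = [q] − [p]. For instance
  ∂[2,3] = [3] − [2].
The resulting 7×21 matrix has rank 6, and its Smith normal form has invariant factors (1,1,1,1,1,1).

The boundary map ∂_2: C_2 → C_1 acts by ∂[p,q,r] = [q,r] − [p,r] + [p,q]. For instance
  ∂[3,4,6] = [4,6] − [3,6] + [3,4],
  ∂[0,1,4] = [1,4] − [0,4] + [0,1].
The resulting 21×14 matrix has rank 13, and its Smith normal form has invariant factors (1,1,1,1,1,1,1,1,1,1,1,1,1).

Now H_k = ker ∂_k / im ∂_{k+1}, so:

  H_0: rank C_0 − rank ∂_1 = 7 − 6 = 1, and the invariant factors of ∂_1 are all 1, so H_0 ≅ Z.
  H_1: rank ker ∂_1 − rank ∂_2 = (21 − 6) − 13 = 2, and the invariant factors of ∂_2 are all 1, so H_1 ≅ Z^2.
  H_2: rank ker ∂_2 − rank ∂_3 = (14 − 13) − 0 = 1, and there is no ∂_3, so H_2 ≅ Z.

As a check, the Euler characteristic is 7 − 21 + 14 = 0, which agrees with 1 − 2 + 1 = 0.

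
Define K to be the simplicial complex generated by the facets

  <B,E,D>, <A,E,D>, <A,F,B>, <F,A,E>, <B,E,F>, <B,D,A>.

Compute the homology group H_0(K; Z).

H_0 = Z.

We work with the vertex ordering A < B < D < E < F. The simplices of K, each written with vertices in increasing order, are:

  0-simplices (5): A, B, D, E, F
  1-simplices (9): AB, AD, AE, AF, BD, BE, BF, DE, EF
  2-simplices (6): ABD, ABF, ADE, AEF, BDE, BEF

giving chain groups C_0 ≅ Z^5, C_1 ≅ Z^9, C_2 ≅ Z^6.

Boundary ∂_1: C_1 → C_0 maps an edge to its endpoints' difference, ∂[p,q] = q − p. For instance
  ∂DE = E − D.
The 5×9 boundary matrix has rank 4 and Smith normal form diag(1,1,1,1).

∂_2: C_2 → C_1 acts by ∂[p,q,r] = [q,r] − [p,r] + [p,q]. For instance
  ∂ABF = BF − AF + AB,
  ∂AEF = EF − AF + AE.
The 9×6 boundary matrix has rank 5 and Smith normal form diag(1,1,1,1,1).

From H_k ≅ ker(∂_k) / im(∂_{k+1}) we obtain:

  H_0: rank C_0 − rank ∂_1 = 5 − 4 = 1, and the invariant factors of ∂_1 are all 1, so H_0 ≅ Z.

(K is a triangulation of the 2-sphere S^2.)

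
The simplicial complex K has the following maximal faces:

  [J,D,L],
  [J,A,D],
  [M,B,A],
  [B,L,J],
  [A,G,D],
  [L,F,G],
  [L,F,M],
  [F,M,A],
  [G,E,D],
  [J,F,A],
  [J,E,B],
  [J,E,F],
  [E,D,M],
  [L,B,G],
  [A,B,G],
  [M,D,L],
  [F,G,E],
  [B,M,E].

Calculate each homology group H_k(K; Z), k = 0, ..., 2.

Fix the vertex order A < B < D < E < F < G < J < L < M and write every simplex with vertices in increasing order. Then dim K = 2 and the simplices of K are:

  0-simplices (9): A, B, D, E, F, G, J, L, M
  1-simplices (27): AB, AD, AF, AG, AJ, AM, BE, BG, BJ, BL, BM, DE, DG, DJ, DL, DM, EF, EG, EJ, EM, FG, FJ, FL, FM, GL, JL, LM
  2-simplices (18): ABG, ABM, ADG, ADJ, AFJ, AFM, BEJ, BEM, BGL, BJL, DEG, DEM, DJL, DLM, EFG, EFJ, FGL, FLM

so the chain groups are C_0 ≅ Z^9, C_1 ≅ Z^27, C_2 ≅ Z^18.

Boundary ∂_1: C_1 → C_0 sends each edge [p,q] (with p < q) to q − p. For instance
  ∂BL = L − B.
The resulting 9×27 matrix has rank 8, and its Smith normal form has invariant factors (1,1,1,1,1,1,1,1).

Boundary ∂_2: C_2 → C_1 sends each 2-simplex [p,q,r] to [q,r] − [p,r] + [p,q]. For instance
  ∂BEJ = EJ − BJ + BE,
  ∂FGL = GL − FL + FG.
As a 27×18 matrix over Z this has rank 17, with invariant factors (1,1,1,1,1,1,1,1,1,1,1,1,1,1,1,1,1).

Reading off H_k = ker ∂_k / im ∂_{k+1}:

  H_0: rank C_0 − rank ∂_1 = 9 − 8 = 1, and the invariant factors of ∂_1 are all 1, so H_0 = Z.
  H_1: rank ker ∂_1 − rank ∂_2 = (27 − 8) − 17 = 2, and the invariant factors of ∂_2 are all 1, so H_1 = Z^2.
  H_2: rank ker ∂_2 − rank ∂_3 = (18 − 17) − 0 = 1, and there is no ∂_3, so H_2 = Z.

H_0 = Z,  H_1 = Z^2,  H_2 = Z.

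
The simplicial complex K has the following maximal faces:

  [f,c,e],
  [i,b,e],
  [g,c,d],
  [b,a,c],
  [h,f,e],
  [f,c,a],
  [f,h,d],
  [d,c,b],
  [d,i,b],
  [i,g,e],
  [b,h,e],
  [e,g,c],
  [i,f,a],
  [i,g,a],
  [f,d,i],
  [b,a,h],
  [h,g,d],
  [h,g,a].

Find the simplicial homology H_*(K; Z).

H_0 = Z,  H_1 = Z^2,  H_2 = Z.

Fix the vertex order a < b < c < d < e < f < g < h < i and write every simplex with vertices in increasing order. Then dim K = 2 and the simplices of K are:

  0-simplices (9): a, b, c, d, e, f, g, h, i
  1-simplices (27): ab, ac, af, ag, ah, ai, bc, bd, be, bh, bi, cd, ce, cf, cg, df, dg, dh, di, ef, eg, eh, ei, fh, fi, gh, gi
  2-simplices (18): abc, abh, acf, afi, agh, agi, bcd, bdi, beh, bei, cdg, cef, ceg, dfh, dfi, dgh, efh, egi

so the chain groups are C_0 ≅ Z^9, C_1 ≅ Z^27, C_2 ≅ Z^18.

Boundary ∂_1: C_1 → C_0 sends each edge [p,q] (with p < q) to q − p. For instance
  ∂gh = h − g.
The 9×27 boundary matrix has rank 8 and Smith normal form diag(1,1,1,1,1,1,1,1).

Boundary ∂_2: C_2 → C_1 acts by ∂[p,q,r] = [q,r] − [p,r] + [p,q]. For instance
  ∂cdg = dg − cg + cd,
  ∂bdi = di − bi + bd.
The resulting 27×18 matrix has rank 17, and its Smith normal form has invariant factors (1,1,1,1,1,1,1,1,1,1,1,1,1,1,1,1,1).

Now H_k = ker ∂_k / im ∂_{k+1}, so:

  H_0: rank C_0 − rank ∂_1 = 9 − 8 = 1, and the invariant factors of ∂_1 are all 1, so H_0 = Z.
  H_1: rank ker ∂_1 − rank ∂_2 = (27 − 8) − 17 = 2, and the invariant factors of ∂_2 are all 1, so H_1 = Z^2.
  H_2: rank ker ∂_2 − rank ∂_3 = (18 − 17) − 0 = 1, and there is no ∂_3, so H_2 = Z.

(K is a triangulation of the torus T^2.)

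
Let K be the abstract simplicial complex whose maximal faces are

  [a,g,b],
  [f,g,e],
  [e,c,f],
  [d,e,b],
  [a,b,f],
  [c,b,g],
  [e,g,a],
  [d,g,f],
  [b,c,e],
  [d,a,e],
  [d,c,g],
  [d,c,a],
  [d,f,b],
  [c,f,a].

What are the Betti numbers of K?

b_0 = 1, b_1 = 2, b_2 = 1.

Order the vertices as a < b < c < d < e < f < g. Listing each simplex with vertices in this order, K has dimension 2 with simplices:

  0-simplices (7): a, b, c, d, e, f, g
  1-simplices (21): ab, ac, ad, ae, af, ag, bc, bd, be, bf, bg, cd, ce, cf, cg, de, df, dg, ef, eg, fg
  2-simplices (14): abf, abg, acd, acf, ade, aeg, bce, bcg, bde, bdf, cdg, cef, dfg, efg

so the chain groups are C_0 ≅ Z^7, C_1 ≅ Z^21, C_2 ≅ Z^14.

The boundary map ∂_1: C_1 → C_0 sends each edge [p,q] (with p < q) to q − p. For instance
  ∂fg = g − f.
As a 7×21 matrix over Z this has rank 6, with invariant factors (1,1,1,1,1,1).

∂_2: C_2 → C_1 sends each 2-simplex [p,q,r] to [q,r] − [p,r] + [p,q]. For instance
  ∂acf = cf − af + ac,
  ∂dfg = fg − dg + df.
As a 21×14 matrix over Z this has rank 13, with invariant factors (1,1,1,1,1,1,1,1,1,1,1,1,1).

Reading off H_k = ker ∂_k / im ∂_{k+1}:

  H_0: rank C_0 − rank ∂_1 = 7 − 6 = 1, and the invariant factors of ∂_1 are all 1, so H_0 = Z.
  H_1: rank ker ∂_1 − rank ∂_2 = (21 − 6) − 13 = 2, and the invariant factors of ∂_2 are all 1, so H_1 = Z^2.
  H_2: rank ker ∂_2 − rank ∂_3 = (14 − 13) − 0 = 1, and there is no ∂_3, so H_2 = Z.

Hence the Betti numbers are b_0 = 1, b_1 = 2, b_2 = 1.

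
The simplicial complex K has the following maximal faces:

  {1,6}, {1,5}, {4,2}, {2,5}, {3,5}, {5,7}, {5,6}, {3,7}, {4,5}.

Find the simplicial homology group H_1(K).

H_1 ≅ Z^3.

We work with the vertex ordering 1 < 2 < 3 < 4 < 5 < 6 < 7. The simplices of K, each written with vertices in increasing order, are:

  0-simplices (7): [1], [2], [3], [4], [5], [6], [7]
  1-simplices (9): [1,5], [1,6], [2,4], [2,5], [3,5], [3,7], [4,5], [5,6], [5,7]

so the chain groups are C_0 ≅ Z^7, C_1 ≅ Z^9.

∂_1: C_1 → C_0 sends each edge [p,q] (with p < q) to q − p. For instance
  ∂[1,5] = [5] − [1].
The resulting 7×9 matrix has rank 6, and its Smith normal form has invariant factors (1,1,1,1,1,1).

From H_k ≅ ker(∂_k) / im(∂_{k+1}) we obtain:

  H_1: rank ker ∂_1 − rank ∂_2 = (9 − 6) − 0 = 3, and there is no ∂_2, so H_1 ≅ Z^3.

(K is a triangulation of a wedge of 3 circles.)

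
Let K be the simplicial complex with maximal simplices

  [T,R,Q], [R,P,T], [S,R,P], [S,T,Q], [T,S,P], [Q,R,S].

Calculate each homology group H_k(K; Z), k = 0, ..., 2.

We work with the vertex ordering P < Q < R < S < T. The simplices of K, each written with vertices in increasing order, are:

  0-simplices (5): P, Q, R, S, T
  1-simplices (9): PR, PS, PT, QR, QS, QT, RS, RT, ST
  2-simplices (6): PRS, PRT, PST, QRS, QRT, QST

giving chain groups C_0 ≅ Z^5, C_1 ≅ Z^9, C_2 ≅ Z^6.

The boundary map ∂_1: C_1 → C_0 sends each edge [p,q] (with p < q) to q − p. For instance
  ∂ST = T − S.
The resulting 5×9 matrix has rank 4, and its Smith normal form has invariant factors (1,1,1,1).

Boundary ∂_2: C_2 → C_1 maps a triangle to the signed sum of its edges. For instance
  ∂PRS = RS − PS + PR,
  ∂QRS = RS − QS + QR.
As a 9×6 matrix over Z this has rank 5, with invariant factors (1,1,1,1,1).

Computing H_k = (kernel of ∂_k) / (image of ∂_{k+1}):

  H_0: rank C_0 − rank ∂_1 = 5 − 4 = 1, and the invariant factors of ∂_1 are all 1, so H_0 = Z.
  H_1: rank ker ∂_1 − rank ∂_2 = (9 − 4) − 5 = 0, and the invariant factors of ∂_2 are all 1, so H_1 = 0.
  H_2: rank ker ∂_2 − rank ∂_3 = (6 − 5) − 0 = 1, and there is no ∂_3, so H_2 = Z.

(K is a triangulation of the 2-sphere S^2.)

H_0 ≅ Z,  H_1 = 0,  H_2 ≅ Z.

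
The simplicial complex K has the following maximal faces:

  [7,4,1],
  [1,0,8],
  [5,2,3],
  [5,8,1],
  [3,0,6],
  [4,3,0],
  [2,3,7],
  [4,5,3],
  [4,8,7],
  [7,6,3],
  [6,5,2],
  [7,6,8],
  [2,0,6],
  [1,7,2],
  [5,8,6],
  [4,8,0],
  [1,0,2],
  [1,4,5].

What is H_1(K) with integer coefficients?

H_1 = Z ⊕ Z/2Z.

We work with the vertex ordering 0 < 1 < 2 < 3 < 4 < 5 < 6 < 7 < 8. The simplices of K, each written with vertices in increasing order, are:

  0-simplices (9): [0], [1], [2], [3], [4], [5], [6], [7], [8]
  1-simplices (27): (27 of them)
  2-simplices (18): [0,1,2], [0,1,8], [0,2,6], [0,3,4], [0,3,6], [0,4,8], [1,2,7], [1,4,5], [1,4,7], [1,5,8], [2,3,5], [2,3,7], [2,5,6], [3,4,5], [3,6,7], [4,7,8], [5,6,8], [6,7,8]

Hence C_0 ≅ Z^9, C_1 ≅ Z^27, C_2 ≅ Z^18.

The boundary map ∂_1: C_1 → C_0 maps an edge to its endpoints' difference, ∂[p,q] = q − p. For instance
  ∂[3,6] = [6] − [3].
The resulting 9×27 matrix has rank 8, and its Smith normal form has invariant factors (1,1,1,1,1,1,1,1).

The boundary map ∂_2: C_2 → C_1 sends each 2-simplex [p,q,r] to [q,r] − [p,r] + [p,q]. For instance
  ∂[0,1,8] = [1,8] − [0,8] + [0,1],
  ∂[2,5,6] = [5,6] − [2,6] + [2,5].
The 27×18 boundary matrix has rank 18 and Smith normal form diag(1,1,1,1,1,1,1,1,1,1,1,1,1,1,1,1,1,2).

Now H_k = ker ∂_k / im ∂_{k+1}, so:

  H_1: rank ker ∂_1 − rank ∂_2 = (27 − 8) − 18 = 1, and ∂_2 has invariant factor 2 > 1, so H_1 ≅ Z ⊕ Z/2Z.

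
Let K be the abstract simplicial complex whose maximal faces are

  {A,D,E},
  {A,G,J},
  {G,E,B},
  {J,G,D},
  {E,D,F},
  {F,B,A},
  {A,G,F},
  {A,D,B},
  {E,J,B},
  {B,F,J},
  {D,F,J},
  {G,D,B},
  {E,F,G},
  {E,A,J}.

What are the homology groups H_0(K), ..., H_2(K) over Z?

Fix the vertex order A < B < D < E < F < G < J and write every simplex with vertices in increasing order. Then dim K = 2 and the simplices of K are:

  0-simplices (7): A, B, D, E, F, G, J
  1-simplices (21): AB, AD, AE, AF, AG, AJ, BD, BE, BF, BG, BJ, DE, DF, DG, DJ, EF, EG, EJ, FG, FJ, GJ
  2-simplices (14): ABD, ABF, ADE, AEJ, AFG, AGJ, BDG, BEG, BEJ, BFJ, DEF, DFJ, DGJ, EFG

Hence C_0 ≅ Z^7, C_1 ≅ Z^21, C_2 ≅ Z^14.

∂_1: C_1 → C_0 sends each edge [p,q] (with p < q) to q − p. For instance
  ∂BF = F − B.
The resulting 7×21 matrix has rank 6, and its Smith normal form has invariant factors (1,1,1,1,1,1).

The boundary map ∂_2: C_2 → C_1 acts by ∂[p,q,r] = [q,r] − [p,r] + [p,q]. For instance
  ∂EFG = FG − EG + EF,
  ∂DGJ = GJ − DJ + DG.
The 21×14 boundary matrix has rank 13 and Smith normal form diag(1,1,1,1,1,1,1,1,1,1,1,1,1).

Now H_k = ker ∂_k / im ∂_{k+1}, so:

  H_0: rank C_0 − rank ∂_1 = 7 − 6 = 1, and the invariant factors of ∂_1 are all 1, so H_0 = Z.
  H_1: rank ker ∂_1 − rank ∂_2 = (21 − 6) − 13 = 2, and the invariant factors of ∂_2 are all 1, so H_1 = Z^2.
  H_2: rank ker ∂_2 − rank ∂_3 = (14 − 13) − 0 = 1, and there is no ∂_3, so H_2 = Z.

As a check, the Euler characteristic is 7 − 21 + 14 = 0, which agrees with 1 − 2 + 1 = 0.
(K is a triangulation of the torus T^2.)

H_0 = Z,  H_1 = Z^2,  H_2 = Z.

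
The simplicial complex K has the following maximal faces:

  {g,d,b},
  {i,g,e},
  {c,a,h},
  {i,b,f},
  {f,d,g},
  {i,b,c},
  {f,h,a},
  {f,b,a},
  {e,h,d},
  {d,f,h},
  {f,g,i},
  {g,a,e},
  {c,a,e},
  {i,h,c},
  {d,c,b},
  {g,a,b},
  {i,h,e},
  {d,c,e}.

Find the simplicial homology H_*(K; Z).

K has 9 vertices, 27 edges, 18 triangles.
rank ∂_0 = 0, rank ∂_1 = 8 ⇒ b_0 = 9 − 0 − 8 = 1; all invariant factors of ∂_1 are 1 so no torsion. So H_0 ≅ Z.
rank ∂_1 = 8, rank ∂_2 = 18 ⇒ b_1 = 27 − 8 − 18 = 1; ∂_2 has invariant factor(s) [2] giving torsion. So H_1 ≅ Z ⊕ Z/2.
rank ∂_2 = 18, rank ∂_3 = 0 ⇒ b_2 = 18 − 18 − 0 = 0. So H_2 ≅ 0.

H_0 ≅ Z,  H_1 ≅ Z ⊕ Z/2,  H_2 = 0.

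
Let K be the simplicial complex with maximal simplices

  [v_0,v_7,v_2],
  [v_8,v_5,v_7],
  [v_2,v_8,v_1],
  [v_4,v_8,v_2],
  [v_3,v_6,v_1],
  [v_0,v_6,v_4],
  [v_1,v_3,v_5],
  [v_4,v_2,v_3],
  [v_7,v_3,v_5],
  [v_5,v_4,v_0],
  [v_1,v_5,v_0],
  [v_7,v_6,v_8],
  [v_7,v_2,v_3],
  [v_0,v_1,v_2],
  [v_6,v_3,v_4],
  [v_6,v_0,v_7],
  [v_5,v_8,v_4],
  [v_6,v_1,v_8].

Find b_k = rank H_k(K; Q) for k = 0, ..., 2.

Take the total order v_0 < v_1 < v_2 < v_3 < v_4 < v_5 < v_6 < v_7 < v_8 on the vertex set. Then K (dimension 2) consists of the simplices:

  0-simplices (9): [v_0], [v_1], [v_2], [v_3], [v_4], [v_5], [v_6], [v_7], [v_8]
  1-simplices (27): (27 of them)
  2-simplices (18): (18 of them)

Hence C_0 ≅ Z^9, C_1 ≅ Z^27, C_2 ≅ Z^18.

∂_1: C_1 → C_0 sends each edge [p,q] (with p < q) to q − p. For instance
  ∂[v_5,v_8] = [v_8] − [v_5].
The resulting 9×27 matrix has rank 8, and its Smith normal form has invariant factors (1,1,1,1,1,1,1,1).

Boundary ∂_2: C_2 → C_1 sends each 2-simplex [p,q,r] to [q,r] − [p,r] + [p,q]. For instance
  ∂[v_1,v_6,v_8] = [v_6,v_8] − [v_1,v_8] + [v_1,v_6],
  ∂[v_3,v_4,v_6] = [v_4,v_6] − [v_3,v_6] + [v_3,v_4].
This gives a 27×18 integer matrix of rank 17; reducing to Smith normal form yields diagonal entries (1,1,1,1,1,1,1,1,1,1,1,1,1,1,1,1,1).

Computing H_k = (kernel of ∂_k) / (image of ∂_{k+1}):

  H_0: rank C_0 − rank ∂_1 = 9 − 8 = 1, and the invariant factors of ∂_1 are all 1, so H_0 ≅ Z.
  H_1: rank ker ∂_1 − rank ∂_2 = (27 − 8) − 17 = 2, and the invariant factors of ∂_2 are all 1, so H_1 ≅ Z^2.
  H_2: rank ker ∂_2 − rank ∂_3 = (18 − 17) − 0 = 1, and there is no ∂_3, so H_2 ≅ Z.

As a check, the Euler characteristic is 9 − 27 + 18 = 0, which agrees with 1 − 2 + 1 = 0.

Hence the Betti numbers are b_0 = 1, b_1 = 2, b_2 = 1.

b_0 = 1, b_1 = 2, b_2 = 1.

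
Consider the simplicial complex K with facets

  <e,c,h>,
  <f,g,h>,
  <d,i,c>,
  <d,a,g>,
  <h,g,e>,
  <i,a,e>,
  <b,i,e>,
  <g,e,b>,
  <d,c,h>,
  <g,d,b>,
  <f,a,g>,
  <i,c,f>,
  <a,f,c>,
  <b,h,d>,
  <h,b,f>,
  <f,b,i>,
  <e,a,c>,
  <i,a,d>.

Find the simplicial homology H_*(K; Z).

We work with the vertex ordering a < b < c < d < e < f < g < h < i. The simplices of K, each written with vertices in increasing order, are:

  0-simplices (9): a, b, c, d, e, f, g, h, i
  1-simplices (27): ac, ad, ae, af, ag, ai, bd, be, bf, bg, bh, bi, cd, ce, cf, ch, ci, dg, dh, di, eg, eh, ei, fg, fh, fi, gh
  2-simplices (18): ace, acf, adg, adi, aei, afg, bdg, bdh, beg, bei, bfh, bfi, cdh, cdi, ceh, cfi, egh, fgh

giving chain groups C_0 ≅ Z^9, C_1 ≅ Z^27, C_2 ≅ Z^18.

Boundary ∂_1: C_1 → C_0 sends each edge [p,q] (with p < q) to q − p.
The 9×27 boundary matrix has rank 8 and Smith normal form diag(1,1,1,1,1,1,1,1).

Boundary ∂_2: C_2 → C_1 sends each 2-simplex [p,q,r] to [q,r] − [p,r] + [p,q]. For instance
  ∂fgh = gh − fh + fg,
  ∂bfi = fi − bi + bf.
The 27×18 boundary matrix has rank 18 and Smith normal form diag(1,1,1,1,1,1,1,1,1,1,1,1,1,1,1,1,1,2).

Now H_k = ker ∂_k / im ∂_{k+1}, so:

  H_0: rank C_0 − rank ∂_1 = 9 − 8 = 1, and the invariant factors of ∂_1 are all 1, so H_0 = Z.
  H_1: rank ker ∂_1 − rank ∂_2 = (27 − 8) − 18 = 1, and ∂_2 has invariant factor 2 > 1, so H_1 = Z ⊕ Z_2.
  H_2: rank ker ∂_2 − rank ∂_3 = (18 − 18) − 0 = 0, and there is no ∂_3, so H_2 = 0.

As a check, the Euler characteristic is 9 − 27 + 18 = 0, which agrees with 1 − 1 + 0 = 0.

H_0 = Z,  H_1 = Z ⊕ Z_2,  H_2 = 0.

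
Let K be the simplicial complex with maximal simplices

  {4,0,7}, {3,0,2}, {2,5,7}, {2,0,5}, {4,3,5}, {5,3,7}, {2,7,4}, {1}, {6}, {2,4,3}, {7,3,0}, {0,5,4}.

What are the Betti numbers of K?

b_0 = 3, b_1 = 0, b_2 = 0.

Take the total order 0 < 1 < 2 < 3 < 4 < 5 < 6 < 7 on the vertex set. Then K (dimension 2) consists of the simplices:

  0-simplices (8): [0], [1], [2], [3], [4], [5], [6], [7]
  1-simplices (15): [0,2], [0,3], [0,4], [0,5], [0,7], [2,3], [2,4], [2,5], [2,7], [3,4], [3,5], [3,7], [4,5], [4,7], [5,7]
  2-simplices (10): [0,2,3], [0,2,5], [0,3,7], [0,4,5], [0,4,7], [2,3,4], [2,4,7], [2,5,7], [3,4,5], [3,5,7]

so the chain groups are C_0 ≅ Z^8, C_1 ≅ Z^15, C_2 ≅ Z^10.

Boundary ∂_1: C_1 → C_0 sends each edge [p,q] (with p < q) to q − p. For instance
  ∂[0,4] = [4] − [0].
The 8×15 boundary matrix has rank 5 and Smith normal form diag(1,1,1,1,1).

∂_2: C_2 → C_1 acts by ∂[p,q,r] = [q,r] − [p,r] + [p,q]. For instance
  ∂[3,5,7] = [5,7] − [3,7] + [3,5],
  ∂[2,4,7] = [4,7] − [2,7] + [2,4].
The resulting 15×10 matrix has rank 10, and its Smith normal form has invariant factors (1,1,1,1,1,1,1,1,1,2).

Now H_k = ker ∂_k / im ∂_{k+1}, so:

  H_0: rank C_0 − rank ∂_1 = 8 − 5 = 3, and the invariant factors of ∂_1 are all 1, so H_0 ≅ Z^3.
  H_1: rank ker ∂_1 − rank ∂_2 = (15 − 5) − 10 = 0, and ∂_2 has invariant factor 2 > 1, so H_1 ≅ Z/2.
  H_2: rank ker ∂_2 − rank ∂_3 = (10 − 10) − 0 = 0, and there is no ∂_3, so H_2 ≅ 0.

Hence the Betti numbers are b_0 = 3, b_1 = 0, b_2 = 0.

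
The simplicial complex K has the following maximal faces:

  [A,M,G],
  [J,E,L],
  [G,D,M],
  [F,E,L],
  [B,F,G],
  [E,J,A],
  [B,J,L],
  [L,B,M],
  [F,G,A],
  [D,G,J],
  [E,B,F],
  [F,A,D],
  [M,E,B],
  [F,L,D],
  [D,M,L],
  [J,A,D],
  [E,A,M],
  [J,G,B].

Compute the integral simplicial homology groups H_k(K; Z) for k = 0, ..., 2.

H_0 = Z,  H_1 = Z ⊕ Z_2,  H_2 = 0.

Fix the vertex order A < B < D < E < F < G < J < L < M and write every simplex with vertices in increasing order. Then dim K = 2 and the simplices of K are:

  0-simplices (9): A, B, D, E, F, G, J, L, M
  1-simplices (27): AD, AE, AF, AG, AJ, AM, BE, BF, BG, BJ, BL, BM, DF, DG, DJ, DL, DM, EF, EJ, EL, EM, FG, FL, GJ, GM, JL, LM
  2-simplices (18): ADF, ADJ, AEJ, AEM, AFG, AGM, BEF, BEM, BFG, BGJ, BJL, BLM, DFL, DGJ, DGM, DLM, EFL, EJL

giving chain groups C_0 ≅ Z^9, C_1 ≅ Z^27, C_2 ≅ Z^18.

Boundary ∂_1: C_1 → C_0 sends each edge [p,q] (with p < q) to q − p. For instance
  ∂BL = L − B.
As a 9×27 matrix over Z this has rank 8, with invariant factors (1,1,1,1,1,1,1,1).

Boundary ∂_2: C_2 → C_1 maps a triangle to the signed sum of its edges. For instance
  ∂DFL = FL − DL + DF,
  ∂ADF = DF − AF + AD.
The resulting 27×18 matrix has rank 18, and its Smith normal form has invariant factors (1,1,1,1,1,1,1,1,1,1,1,1,1,1,1,1,1,2).

From H_k ≅ ker(∂_k) / im(∂_{k+1}) we obtain:

  H_0: rank C_0 − rank ∂_1 = 9 − 8 = 1, and the invariant factors of ∂_1 are all 1, so H_0 ≅ Z.
  H_1: rank ker ∂_1 − rank ∂_2 = (27 − 8) − 18 = 1, and ∂_2 has invariant factor 2 > 1, so H_1 ≅ Z ⊕ Z_2.
  H_2: rank ker ∂_2 − rank ∂_3 = (18 − 18) − 0 = 0, and there is no ∂_3, so H_2 ≅ 0.

As a check, the Euler characteristic is 9 − 27 + 18 = 0, which agrees with 1 − 1 + 0 = 0.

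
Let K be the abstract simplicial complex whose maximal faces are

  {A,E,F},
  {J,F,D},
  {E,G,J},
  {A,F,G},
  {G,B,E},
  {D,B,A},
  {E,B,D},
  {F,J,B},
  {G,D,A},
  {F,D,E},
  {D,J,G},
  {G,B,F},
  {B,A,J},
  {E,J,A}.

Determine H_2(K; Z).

We work with the vertex ordering A < B < D < E < F < G < J. The simplices of K, each written with vertices in increasing order, are:

  0-simplices (7): A, B, D, E, F, G, J
  1-simplices (21): AB, AD, AE, AF, AG, AJ, BD, BE, BF, BG, BJ, DE, DF, DG, DJ, EF, EG, EJ, FG, FJ, GJ
  2-simplices (14): ABD, ABJ, ADG, AEF, AEJ, AFG, BDE, BEG, BFG, BFJ, DEF, DFJ, DGJ, EGJ

Hence C_0 ≅ Z^7, C_1 ≅ Z^21, C_2 ≅ Z^14.

Boundary ∂_1: C_1 → C_0 is given by ∂[p,q] = [q] − [p].
As a 7×21 matrix over Z this has rank 6, with invariant factors (1,1,1,1,1,1).

The boundary map ∂_2: C_2 → C_1 maps a triangle to the signed sum of its edges. For instance
  ∂BFJ = FJ − BJ + BF,
  ∂AFG = FG − AG + AF.
This gives a 21×14 integer matrix of rank 13; reducing to Smith normal form yields diagonal entries (1,1,1,1,1,1,1,1,1,1,1,1,1).

From H_k ≅ ker(∂_k) / im(∂_{k+1}) we obtain:

  H_2: rank ker ∂_2 − rank ∂_3 = (14 − 13) − 0 = 1, and there is no ∂_3, so H_2 ≅ Z.

(K is a triangulation of the torus T^2.)

H_2 ≅ Z.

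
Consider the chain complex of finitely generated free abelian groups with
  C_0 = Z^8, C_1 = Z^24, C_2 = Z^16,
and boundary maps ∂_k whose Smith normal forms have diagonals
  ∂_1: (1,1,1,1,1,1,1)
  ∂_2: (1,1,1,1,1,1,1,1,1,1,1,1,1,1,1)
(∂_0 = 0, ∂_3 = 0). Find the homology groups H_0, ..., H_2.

H_0: b_0 = 8 − 0 − 7 = 1; torsion from ∂_1 factors > 1: none. So H_0 ≅ Z.
H_1: b_1 = 24 − 7 − 15 = 2; torsion from ∂_2 factors > 1: none. So H_1 ≅ Z^2.
H_2: b_2 = 16 − 15 − 0 = 1; torsion from ∂_3 factors > 1: none. So H_2 ≅ Z.

H_0 ≅ Z,  H_1 ≅ Z^2,  H_2 ≅ Z.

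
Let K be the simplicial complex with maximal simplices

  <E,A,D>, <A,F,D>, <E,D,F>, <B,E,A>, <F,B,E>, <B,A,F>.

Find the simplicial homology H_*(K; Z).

Order the vertices as A < B < D < E < F. Listing each simplex with vertices in this order, K has dimension 2 with simplices:

  0-simplices (5): A, B, D, E, F
  1-simplices (9): AB, AD, AE, AF, BE, BF, DE, DF, EF
  2-simplices (6): ABE, ABF, ADE, ADF, BEF, DEF

Hence C_0 ≅ Z^5, C_1 ≅ Z^9, C_2 ≅ Z^6.

Boundary ∂_1: C_1 → C_0 maps an edge to its endpoints' difference, ∂[p,q] = q − p. For instance
  ∂AD = D − A.
The 5×9 boundary matrix has rank 4 and Smith normal form diag(1,1,1,1).

The boundary map ∂_2: C_2 → C_1 acts by ∂[p,q,r] = [q,r] − [p,r] + [p,q]. For instance
  ∂ABE = BE − AE + AB,
  ∂BEF = EF − BF + BE.
The resulting 9×6 matrix has rank 5, and its Smith normal form has invariant factors (1,1,1,1,1).

Reading off H_k = ker ∂_k / im ∂_{k+1}:

  H_0: rank C_0 − rank ∂_1 = 5 − 4 = 1, and the invariant factors of ∂_1 are all 1, so H_0 ≅ Z.
  H_1: rank ker ∂_1 − rank ∂_2 = (9 − 4) − 5 = 0, and the invariant factors of ∂_2 are all 1, so H_1 ≅ 0.
  H_2: rank ker ∂_2 − rank ∂_3 = (6 − 5) − 0 = 1, and there is no ∂_3, so H_2 ≅ Z.

(K is a triangulation of the 2-sphere S^2.)

H_0 ≅ Z,  H_1 = 0,  H_2 ≅ Z.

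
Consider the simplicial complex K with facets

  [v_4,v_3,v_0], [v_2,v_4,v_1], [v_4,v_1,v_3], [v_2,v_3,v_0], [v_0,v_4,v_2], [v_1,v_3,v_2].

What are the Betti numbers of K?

Fix the vertex order v_0 < v_1 < v_2 < v_3 < v_4 and write every simplex with vertices in increasing order. Then dim K = 2 and the simplices of K are:

  0-simplices (5): [v_0], [v_1], [v_2], [v_3], [v_4]
  1-simplices (9): [v_0,v_2], [v_0,v_3], [v_0,v_4], [v_1,v_2], [v_1,v_3], [v_1,v_4], [v_2,v_3], [v_2,v_4], [v_3,v_4]
  2-simplices (6): [v_0,v_2,v_3], [v_0,v_2,v_4], [v_0,v_3,v_4], [v_1,v_2,v_3], [v_1,v_2,v_4], [v_1,v_3,v_4]

so the chain groups are C_0 ≅ Z^5, C_1 ≅ Z^9, C_2 ≅ Z^6.

The boundary map ∂_1: C_1 → C_0 sends each edge [p,q] (with p < q) to q − p. For instance
  ∂[v_3,v_4] = [v_4] − [v_3].
The 5×9 boundary matrix has rank 4 and Smith normal form diag(1,1,1,1).

Boundary ∂_2: C_2 → C_1 sends each 2-simplex [p,q,r] to [q,r] − [p,r] + [p,q]. For instance
  ∂[v_1,v_2,v_3] = [v_2,v_3] − [v_1,v_3] + [v_1,v_2],
  ∂[v_1,v_3,v_4] = [v_3,v_4] − [v_1,v_4] + [v_1,v_3].
The resulting 9×6 matrix has rank 5, and its Smith normal form has invariant factors (1,1,1,1,1).

Computing H_k = (kernel of ∂_k) / (image of ∂_{k+1}):

  H_0: rank C_0 − rank ∂_1 = 5 − 4 = 1, and the invariant factors of ∂_1 are all 1, so H_0 ≅ Z.
  H_1: rank ker ∂_1 − rank ∂_2 = (9 − 4) − 5 = 0, and the invariant factors of ∂_2 are all 1, so H_1 ≅ 0.
  H_2: rank ker ∂_2 − rank ∂_3 = (6 − 5) − 0 = 1, and there is no ∂_3, so H_2 ≅ Z.

As a check, the Euler characteristic is 5 − 9 + 6 = 2, which agrees with 1 − 0 + 1 = 2.
(K is a triangulation of the 2-sphere S^2.)

Hence the Betti numbers are b_0 = 1, b_1 = 0, b_2 = 1.

b_0 = 1, b_1 = 0, b_2 = 1.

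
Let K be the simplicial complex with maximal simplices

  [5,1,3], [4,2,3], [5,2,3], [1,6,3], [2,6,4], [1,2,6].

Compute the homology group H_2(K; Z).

H_2 = 0.

Order the vertices as 1 < 2 < 3 < 4 < 5 < 6. Listing each simplex with vertices in this order, K has dimension 2 with simplices:

  0-simplices (6): [1], [2], [3], [4], [5], [6]
  1-simplices (12): [1,2], [1,3], [1,5], [1,6], [2,3], [2,4], [2,5], [2,6], [3,4], [3,5], [3,6], [4,6]
  2-simplices (6): [1,2,6], [1,3,5], [1,3,6], [2,3,4], [2,3,5], [2,4,6]

giving chain groups C_0 ≅ Z^6, C_1 ≅ Z^12, C_2 ≅ Z^6.

∂_1: C_1 → C_0 is given by ∂[p,q] = [q] − [p]. For instance
  ∂[1,2] = [2] − [1].
This gives a 6×12 integer matrix of rank 5; reducing to Smith normal form yields diagonal entries (1,1,1,1,1).

Boundary ∂_2: C_2 → C_1 maps a triangle to the signed sum of its edges. For instance
  ∂[1,3,5] = [3,5] − [1,5] + [1,3],
  ∂[2,3,5] = [3,5] − [2,5] + [2,3].
As a 12×6 matrix over Z this has rank 6, with invariant factors (1,1,1,1,1,1).

Now H_k = ker ∂_k / im ∂_{k+1}, so:

  H_2: rank ker ∂_2 − rank ∂_3 = (6 − 6) − 0 = 0, and there is no ∂_3, so H_2 = 0.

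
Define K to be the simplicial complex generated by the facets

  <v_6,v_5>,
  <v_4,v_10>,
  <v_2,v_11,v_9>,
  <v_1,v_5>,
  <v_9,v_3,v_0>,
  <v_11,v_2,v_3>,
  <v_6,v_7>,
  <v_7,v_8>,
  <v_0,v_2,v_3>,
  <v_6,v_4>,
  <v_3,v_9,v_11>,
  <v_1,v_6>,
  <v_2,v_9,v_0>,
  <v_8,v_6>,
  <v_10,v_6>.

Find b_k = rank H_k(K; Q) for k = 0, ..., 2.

b_0 = 2, b_1 = 3, b_2 = 1.

We work with the vertex ordering v_0 < v_1 < v_2 < v_3 < v_4 < v_5 < v_6 < v_7 < v_8 < v_9 < v_10 < v_11. The simplices of K, each written with vertices in increasing order, are:

  0-simplices (12): [v_0], [v_1], [v_2], [v_3], [v_4], [v_5], [v_6], [v_7], [v_8], [v_9], [v_10], [v_11]
  1-simplices (18): (18 of them)
  2-simplices (6): [v_0,v_2,v_3], [v_0,v_2,v_9], [v_0,v_3,v_9], [v_2,v_3,v_11], [v_2,v_9,v_11], [v_3,v_9,v_11]

Hence C_0 ≅ Z^12, C_1 ≅ Z^18, C_2 ≅ Z^6.

The boundary map ∂_1: C_1 → C_0 maps an edge to its endpoints' difference, ∂[p,q] = q − p. For instance
  ∂[v_0,v_2] = [v_2] − [v_0].
This gives a 12×18 integer matrix of rank 10; reducing to Smith normal form yields diagonal entries (1,1,1,1,1,1,1,1,1,1).

Boundary ∂_2: C_2 → C_1 maps a triangle to the signed sum of its edges. For instance
  ∂[v_3,v_9,v_11] = [v_9,v_11] − [v_3,v_11] + [v_3,v_9],
  ∂[v_2,v_9,v_11] = [v_9,v_11] − [v_2,v_11] + [v_2,v_9].
The resulting 18×6 matrix has rank 5, and its Smith normal form has invariant factors (1,1,1,1,1).

Now H_k = ker ∂_k / im ∂_{k+1}, so:

  H_0: rank C_0 − rank ∂_1 = 12 − 10 = 2, and the invariant factors of ∂_1 are all 1, so H_0 ≅ Z^2.
  H_1: rank ker ∂_1 − rank ∂_2 = (18 − 10) − 5 = 3, and the invariant factors of ∂_2 are all 1, so H_1 ≅ Z^3.
  H_2: rank ker ∂_2 − rank ∂_3 = (6 − 5) − 0 = 1, and there is no ∂_3, so H_2 ≅ Z.

As a check, the Euler characteristic is 12 − 18 + 6 = 0, which agrees with 2 − 3 + 1 = 0.
(K is a triangulation of the disjoint union of a wedge of 3 circles and the 2-sphere S^2.)

Hence the Betti numbers are b_0 = 2, b_1 = 3, b_2 = 1.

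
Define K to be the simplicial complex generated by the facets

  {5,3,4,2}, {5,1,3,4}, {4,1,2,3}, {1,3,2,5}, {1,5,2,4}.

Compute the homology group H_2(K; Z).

H_2 ≅ 0.

Fix the vertex order 1 < 2 < 3 < 4 < 5 and write every simplex with vertices in increasing order. Then dim K = 3 and the simplices of K are:

  0-simplices (5): [1], [2], [3], [4], [5]
  1-simplices (10): [1,2], [1,3], [1,4], [1,5], [2,3], [2,4], [2,5], [3,4], [3,5], [4,5]
  2-simplices (10): [1,2,3], [1,2,4], [1,2,5], [1,3,4], [1,3,5], [1,4,5], [2,3,4], [2,3,5], [2,4,5], [3,4,5]
  3-simplices (5): [1,2,3,4], [1,2,3,5], [1,2,4,5], [1,3,4,5], [2,3,4,5]

so the chain groups are C_0 ≅ Z^5, C_1 ≅ Z^10, C_2 ≅ Z^10, C_3 ≅ Z^5.

The boundary map ∂_1: C_1 → C_0 maps an edge to its endpoints' difference, ∂[p,q] = q − p. For instance
  ∂[1,4] = [4] − [1].
This gives a 5×10 integer matrix of rank 4; reducing to Smith normal form yields diagonal entries (1,1,1,1).

The boundary map ∂_2: C_2 → C_1 maps a triangle to the signed sum of its edges. For instance
  ∂[2,3,4] = [3,4] − [2,4] + [2,3],
  ∂[3,4,5] = [4,5] − [3,5] + [3,4].
The 10×10 boundary matrix has rank 6 and Smith normal form diag(1,1,1,1,1,1).

Boundary ∂_3: C_3 → C_2 sends each 3-simplex σ to the alternating sum Σ_i (−1)^i (σ with its i-th vertex removed). For instance
  ∂[1,2,3,5] = [2,3,5] − [1,3,5] + [1,2,5] − [1,2,3],
  ∂[2,3,4,5] = [3,4,5] − [2,4,5] + [2,3,5] − [2,3,4].
As a 10×5 matrix over Z this has rank 4, with invariant factors (1,1,1,1).

From H_k ≅ ker(∂_k) / im(∂_{k+1}) we obtain:

  H_2: rank ker ∂_2 − rank ∂_3 = (10 − 6) − 4 = 0, and the invariant factors of ∂_3 are all 1, so H_2 = 0.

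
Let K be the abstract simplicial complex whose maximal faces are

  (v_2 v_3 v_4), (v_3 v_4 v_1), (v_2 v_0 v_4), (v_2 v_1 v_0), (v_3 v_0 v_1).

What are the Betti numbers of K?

b_0 = 1, b_1 = 1, b_2 = 0.

K has 5 vertices, 10 edges, 5 triangles.
rank ∂_0 = 0, rank ∂_1 = 4 ⇒ b_0 = 5 − 0 − 4 = 1; all invariant factors of ∂_1 are 1 so no torsion. So H_0 = Z.
rank ∂_1 = 4, rank ∂_2 = 5 ⇒ b_1 = 10 − 4 − 5 = 1; all invariant factors of ∂_2 are 1 so no torsion. So H_1 = Z.
rank ∂_2 = 5, rank ∂_3 = 0 ⇒ b_2 = 5 − 5 − 0 = 0. So H_2 = 0.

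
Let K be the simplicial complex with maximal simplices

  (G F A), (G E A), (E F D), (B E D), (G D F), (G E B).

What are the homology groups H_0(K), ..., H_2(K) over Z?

Order the vertices as A < B < D < E < F < G. Listing each simplex with vertices in this order, K has dimension 2 with simplices:

  0-simplices (6): A, B, D, E, F, G
  1-simplices (12): AE, AF, AG, BD, BE, BG, DE, DF, DG, EF, EG, FG
  2-simplices (6): AEG, AFG, BDE, BEG, DEF, DFG

giving chain groups C_0 ≅ Z^6, C_1 ≅ Z^12, C_2 ≅ Z^6.

Boundary ∂_1: C_1 → C_0 maps an edge to its endpoints' difference, ∂[p,q] = q − p. For instance
  ∂FG = G − F.
The 6×12 boundary matrix has rank 5 and Smith normal form diag(1,1,1,1,1).

The boundary map ∂_2: C_2 → C_1 maps a triangle to the signed sum of its edges. For instance
  ∂AEG = EG − AG + AE,
  ∂BEG = EG − BG + BE.
The 12×6 boundary matrix has rank 6 and Smith normal form diag(1,1,1,1,1,1).

From H_k ≅ ker(∂_k) / im(∂_{k+1}) we obtain:

  H_0: rank C_0 − rank ∂_1 = 6 − 5 = 1, and the invariant factors of ∂_1 are all 1, so H_0 ≅ Z.
  H_1: rank ker ∂_1 − rank ∂_2 = (12 − 5) − 6 = 1, and the invariant factors of ∂_2 are all 1, so H_1 ≅ Z.
  H_2: rank ker ∂_2 − rank ∂_3 = (6 − 6) − 0 = 0, and there is no ∂_3, so H_2 ≅ 0.

As a check, the Euler characteristic is 6 − 12 + 6 = 0, which agrees with 1 − 1 + 0 = 0.
(K is a triangulation of the cylinder S^1 x I.)

H_0 = Z,  H_1 = Z,  H_2 = 0.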